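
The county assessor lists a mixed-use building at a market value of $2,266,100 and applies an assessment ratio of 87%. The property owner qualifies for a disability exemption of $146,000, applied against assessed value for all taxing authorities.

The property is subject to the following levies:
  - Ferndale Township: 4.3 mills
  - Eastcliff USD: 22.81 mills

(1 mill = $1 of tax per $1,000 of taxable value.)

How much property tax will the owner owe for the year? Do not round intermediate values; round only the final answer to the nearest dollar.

Assessed value = $2,266,100 × 0.87 = $1,971,507
Taxable value = $1,971,507 − $146,000 = $1,825,507
Ferndale Township: $1,825,507 × 0.0043 = $7,849.6801
Eastcliff USD: $1,825,507 × 0.02281 = $41,639.81467
Total = $7,849.6801 + $41,639.81467 = $49,489.49477

$49,489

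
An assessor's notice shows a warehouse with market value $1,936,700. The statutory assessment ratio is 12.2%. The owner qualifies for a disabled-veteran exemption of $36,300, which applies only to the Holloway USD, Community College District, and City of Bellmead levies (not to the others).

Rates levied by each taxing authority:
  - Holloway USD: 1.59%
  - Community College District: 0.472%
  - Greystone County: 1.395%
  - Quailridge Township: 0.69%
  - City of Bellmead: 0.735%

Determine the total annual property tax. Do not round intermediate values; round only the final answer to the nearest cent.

$10,519.75

Assessed value = $1,936,700 × 0.122 = $236,277.4
Holloway USD: ($236,277.4 − $36,300) × 0.0159 = $199,977.4 × 0.0159 = $3,179.64066
Community College District: ($236,277.4 − $36,300) × 0.00472 = $199,977.4 × 0.00472 = $943.893328
Greystone County: $236,277.4 × 0.01395 = $3,296.06973
Quailridge Township: $236,277.4 × 0.0069 = $1,630.31406
City of Bellmead: ($236,277.4 − $36,300) × 0.00735 = $199,977.4 × 0.00735 = $1,469.83389
Total = $10,519.751668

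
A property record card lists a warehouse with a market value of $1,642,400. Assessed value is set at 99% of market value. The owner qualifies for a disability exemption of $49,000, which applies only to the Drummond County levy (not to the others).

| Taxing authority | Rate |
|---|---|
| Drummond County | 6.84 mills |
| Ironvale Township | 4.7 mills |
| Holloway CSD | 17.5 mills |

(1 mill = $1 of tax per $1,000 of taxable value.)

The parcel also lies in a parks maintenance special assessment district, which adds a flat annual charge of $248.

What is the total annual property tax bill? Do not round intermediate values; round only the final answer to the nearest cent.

$47,131.18

Assessed value = $1,642,400 × 0.99 = $1,625,976
Drummond County: ($1,625,976 − $49,000) × 0.00684 = $1,576,976 × 0.00684 = $10,786.51584
Ironvale Township: $1,625,976 × 0.0047 = $7,642.0872
Holloway CSD: $1,625,976 × 0.0175 = $28,454.58
Levies subtotal = $46,883.18304
Total = $46,883.18304 + $248 = $47,131.18304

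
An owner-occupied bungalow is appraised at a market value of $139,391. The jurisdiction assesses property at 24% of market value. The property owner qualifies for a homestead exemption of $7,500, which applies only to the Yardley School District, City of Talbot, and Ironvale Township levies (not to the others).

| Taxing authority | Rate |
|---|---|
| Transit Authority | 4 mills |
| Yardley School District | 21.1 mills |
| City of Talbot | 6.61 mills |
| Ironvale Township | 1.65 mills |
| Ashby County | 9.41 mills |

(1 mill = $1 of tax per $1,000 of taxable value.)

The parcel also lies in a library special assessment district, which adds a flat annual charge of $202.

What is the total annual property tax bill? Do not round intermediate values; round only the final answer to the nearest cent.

$1,412.62

Assessed value = $139,391 × 0.24 = $33,453.84
Transit Authority: $33,453.84 × 0.004 = $133.81536
Yardley School District: ($33,453.84 − $7,500) × 0.0211 = $25,953.84 × 0.0211 = $547.626024
City of Talbot: ($33,453.84 − $7,500) × 0.00661 = $25,953.84 × 0.00661 = $171.5548824
Ironvale Township: ($33,453.84 − $7,500) × 0.00165 = $25,953.84 × 0.00165 = $42.823836
Ashby County: $33,453.84 × 0.00941 = $314.8006344
Levies subtotal = $1,210.6207368
Total = $1,210.6207368 + $202 = $1,412.6207368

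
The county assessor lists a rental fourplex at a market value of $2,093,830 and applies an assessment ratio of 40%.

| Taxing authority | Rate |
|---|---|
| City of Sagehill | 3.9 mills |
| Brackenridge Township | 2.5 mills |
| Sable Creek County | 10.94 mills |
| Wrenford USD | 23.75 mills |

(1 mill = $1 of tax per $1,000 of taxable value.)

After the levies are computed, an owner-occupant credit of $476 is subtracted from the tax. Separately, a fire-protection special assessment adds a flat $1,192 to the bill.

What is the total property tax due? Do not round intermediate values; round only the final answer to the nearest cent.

Assessed value = $2,093,830 × 0.4 = $837,532
City of Sagehill: $837,532 × 0.0039 = $3,266.3748
Brackenridge Township: $837,532 × 0.0025 = $2,093.83
Sable Creek County: $837,532 × 0.01094 = $9,162.60008
Wrenford USD: $837,532 × 0.02375 = $19,891.385
Levies subtotal = $34,414.18988
After credit = $34,414.18988 − $476 = $33,938.18988
Total = $33,938.18988 + $1,192 = $35,130.18988

$35,130.19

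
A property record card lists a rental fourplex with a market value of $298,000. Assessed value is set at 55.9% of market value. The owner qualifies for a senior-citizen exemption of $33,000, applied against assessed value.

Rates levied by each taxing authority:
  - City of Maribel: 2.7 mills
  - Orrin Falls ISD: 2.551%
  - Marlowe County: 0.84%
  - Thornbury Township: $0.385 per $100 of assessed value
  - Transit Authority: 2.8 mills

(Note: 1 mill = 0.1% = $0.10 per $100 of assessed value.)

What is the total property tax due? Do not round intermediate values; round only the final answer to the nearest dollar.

$5,779

Assessed value = $298,000 × 0.559 = $166,582
Taxable value = $166,582 − $33,000 = $133,582
City of Maribel: $133,582 × 0.0027 = $360.6714
Orrin Falls ISD: $133,582 × 0.02551 = $3,407.67682
Marlowe County: $133,582 × 0.0084 = $1,122.0888
Thornbury Township: $133,582 × 0.00385 = $514.2907
Transit Authority: $133,582 × 0.0028 = $374.0296
Total = $5,778.75732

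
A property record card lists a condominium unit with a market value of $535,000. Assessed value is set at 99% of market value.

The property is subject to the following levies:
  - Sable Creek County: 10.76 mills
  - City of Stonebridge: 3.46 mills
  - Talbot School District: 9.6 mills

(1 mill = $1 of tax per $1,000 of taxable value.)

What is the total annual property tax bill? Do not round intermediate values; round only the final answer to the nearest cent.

$12,616.26

Assessed value = $535,000 × 0.99 = $529,650
Sable Creek County: $529,650 × 0.01076 = $5,699.034
City of Stonebridge: $529,650 × 0.00346 = $1,832.589
Talbot School District: $529,650 × 0.0096 = $5,084.64
Total = $5,699.034 + $1,832.589 + $5,084.64 = $12,616.263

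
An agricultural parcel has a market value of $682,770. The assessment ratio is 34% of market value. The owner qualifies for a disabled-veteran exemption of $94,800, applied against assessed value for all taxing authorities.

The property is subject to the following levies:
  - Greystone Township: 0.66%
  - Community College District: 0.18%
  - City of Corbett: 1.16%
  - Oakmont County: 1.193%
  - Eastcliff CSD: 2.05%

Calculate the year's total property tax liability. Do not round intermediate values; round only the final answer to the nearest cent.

Assessed value = $682,770 × 0.34 = $232,141.8
Taxable value = $232,141.8 − $94,800 = $137,341.8
Greystone Township: $137,341.8 × 0.0066 = $906.45588
Community College District: $137,341.8 × 0.0018 = $247.21524
City of Corbett: $137,341.8 × 0.0116 = $1,593.16488
Oakmont County: $137,341.8 × 0.01193 = $1,638.487674
Eastcliff CSD: $137,341.8 × 0.0205 = $2,815.5069
Total = $906.45588 + $247.21524 + $1,593.16488 + $1,638.487674 + $2,815.5069 = $7,200.830574

$7,200.83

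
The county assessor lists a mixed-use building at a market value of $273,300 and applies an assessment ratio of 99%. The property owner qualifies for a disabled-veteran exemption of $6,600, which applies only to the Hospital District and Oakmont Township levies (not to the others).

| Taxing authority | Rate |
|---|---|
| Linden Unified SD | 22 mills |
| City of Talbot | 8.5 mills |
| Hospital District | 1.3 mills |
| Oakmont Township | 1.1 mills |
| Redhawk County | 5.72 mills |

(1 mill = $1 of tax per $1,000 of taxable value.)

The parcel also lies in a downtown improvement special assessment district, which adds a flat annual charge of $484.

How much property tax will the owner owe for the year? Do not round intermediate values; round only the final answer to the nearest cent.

Assessed value = $273,300 × 0.99 = $270,567
Linden Unified SD: $270,567 × 0.022 = $5,952.474
City of Talbot: $270,567 × 0.0085 = $2,299.8195
Hospital District: ($270,567 − $6,600) × 0.0013 = $263,967 × 0.0013 = $343.1571
Oakmont Township: ($270,567 − $6,600) × 0.0011 = $263,967 × 0.0011 = $290.3637
Redhawk County: $270,567 × 0.00572 = $1,547.64324
Levies subtotal = $10,433.45754
Total = $10,433.45754 + $484 = $10,917.45754

$10,917.46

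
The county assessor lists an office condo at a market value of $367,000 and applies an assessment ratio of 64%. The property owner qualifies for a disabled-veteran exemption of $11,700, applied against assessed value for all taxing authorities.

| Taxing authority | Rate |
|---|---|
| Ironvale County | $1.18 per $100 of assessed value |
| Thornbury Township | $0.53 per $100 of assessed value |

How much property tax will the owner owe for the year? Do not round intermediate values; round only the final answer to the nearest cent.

$3,816.38

Assessed value = $367,000 × 0.64 = $234,880
Taxable value = $234,880 − $11,700 = $223,180
Ironvale County: $223,180 × 0.0118 = $2,633.524
Thornbury Township: $223,180 × 0.0053 = $1,182.854
Total = $2,633.524 + $1,182.854 = $3,816.378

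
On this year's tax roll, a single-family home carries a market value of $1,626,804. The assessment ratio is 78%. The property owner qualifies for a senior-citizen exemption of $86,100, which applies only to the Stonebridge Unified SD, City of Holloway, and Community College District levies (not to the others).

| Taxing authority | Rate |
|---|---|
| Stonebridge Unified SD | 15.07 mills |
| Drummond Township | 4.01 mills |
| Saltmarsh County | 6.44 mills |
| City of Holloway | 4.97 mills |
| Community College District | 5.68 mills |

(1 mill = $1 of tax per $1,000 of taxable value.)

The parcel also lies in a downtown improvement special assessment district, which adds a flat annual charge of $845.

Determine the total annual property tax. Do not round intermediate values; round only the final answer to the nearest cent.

Assessed value = $1,626,804 × 0.78 = $1,268,907.12
Stonebridge Unified SD: ($1,268,907.12 − $86,100) × 0.01507 = $1,182,807.12 × 0.01507 = $17,824.9032984
Drummond Township: $1,268,907.12 × 0.00401 = $5,088.3175512
Saltmarsh County: $1,268,907.12 × 0.00644 = $8,171.7618528
City of Holloway: ($1,268,907.12 − $86,100) × 0.00497 = $1,182,807.12 × 0.00497 = $5,878.5513864
Community College District: ($1,268,907.12 − $86,100) × 0.00568 = $1,182,807.12 × 0.00568 = $6,718.3444416
Levies subtotal = $43,681.8785304
Total = $43,681.8785304 + $845 = $44,526.8785304

$44,526.88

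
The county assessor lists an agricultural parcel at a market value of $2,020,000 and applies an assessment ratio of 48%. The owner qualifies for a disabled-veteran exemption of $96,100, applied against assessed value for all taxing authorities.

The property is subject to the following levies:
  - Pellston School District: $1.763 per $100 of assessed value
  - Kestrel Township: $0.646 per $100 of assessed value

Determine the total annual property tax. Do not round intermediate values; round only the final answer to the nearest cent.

Assessed value = $2,020,000 × 0.48 = $969,600
Taxable value = $969,600 − $96,100 = $873,500
Pellston School District: $873,500 × 0.01763 = $15,399.805
Kestrel Township: $873,500 × 0.00646 = $5,642.81
Total = $15,399.805 + $5,642.81 = $21,042.615

$21,042.62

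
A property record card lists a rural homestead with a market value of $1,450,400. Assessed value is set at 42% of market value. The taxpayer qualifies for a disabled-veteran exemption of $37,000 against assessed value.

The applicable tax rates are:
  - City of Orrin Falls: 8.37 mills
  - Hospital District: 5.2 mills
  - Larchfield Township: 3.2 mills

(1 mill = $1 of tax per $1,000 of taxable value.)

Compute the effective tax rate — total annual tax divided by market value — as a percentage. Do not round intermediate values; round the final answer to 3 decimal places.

0.662%

Assessed value = $1,450,400 × 0.42 = $609,168
Taxable value = $609,168 − $37,000 = $572,168
City of Orrin Falls: $572,168 × 0.00837 = $4,789.04616
Hospital District: $572,168 × 0.0052 = $2,975.2736
Larchfield Township: $572,168 × 0.0032 = $1,830.9376
Total tax = $9,595.25736
Effective rate = $9,595.25736 ÷ $1,450,400 = 0.662% of market value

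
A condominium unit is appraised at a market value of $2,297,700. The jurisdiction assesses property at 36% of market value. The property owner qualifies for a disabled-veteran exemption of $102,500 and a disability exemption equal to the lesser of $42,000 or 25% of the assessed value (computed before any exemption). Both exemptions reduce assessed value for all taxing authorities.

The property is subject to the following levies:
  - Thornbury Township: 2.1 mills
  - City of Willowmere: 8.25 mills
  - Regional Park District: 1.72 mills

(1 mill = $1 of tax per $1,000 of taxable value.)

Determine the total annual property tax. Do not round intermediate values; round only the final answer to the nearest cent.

Assessed value = $2,297,700 × 0.36 = $827,172
Disability exemption = min($42,000, 25% × $827,172) = min($42,000, $206,793) = $42,000 (dollar cap binds)
Taxable value = $827,172 − $102,500 − $42,000 = $682,672
Thornbury Township: $682,672 × 0.0021 = $1,433.6112
City of Willowmere: $682,672 × 0.00825 = $5,632.044
Regional Park District: $682,672 × 0.00172 = $1,174.19584
Total = $8,239.85104

$8,239.85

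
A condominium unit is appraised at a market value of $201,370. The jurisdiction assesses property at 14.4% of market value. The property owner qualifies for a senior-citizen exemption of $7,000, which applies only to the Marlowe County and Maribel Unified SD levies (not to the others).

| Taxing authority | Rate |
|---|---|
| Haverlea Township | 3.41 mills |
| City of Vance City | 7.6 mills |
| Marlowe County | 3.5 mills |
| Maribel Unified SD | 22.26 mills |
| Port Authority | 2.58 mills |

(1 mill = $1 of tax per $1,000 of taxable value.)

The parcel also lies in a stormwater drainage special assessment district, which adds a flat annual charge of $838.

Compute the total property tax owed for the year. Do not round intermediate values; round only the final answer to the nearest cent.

$1,798.72

Assessed value = $201,370 × 0.144 = $28,997.28
Haverlea Township: $28,997.28 × 0.00341 = $98.8807248
City of Vance City: $28,997.28 × 0.0076 = $220.379328
Marlowe County: ($28,997.28 − $7,000) × 0.0035 = $21,997.28 × 0.0035 = $76.99048
Maribel Unified SD: ($28,997.28 − $7,000) × 0.02226 = $21,997.28 × 0.02226 = $489.6594528
Port Authority: $28,997.28 × 0.00258 = $74.8129824
Levies subtotal = $960.722968
Total = $960.722968 + $838 = $1,798.722968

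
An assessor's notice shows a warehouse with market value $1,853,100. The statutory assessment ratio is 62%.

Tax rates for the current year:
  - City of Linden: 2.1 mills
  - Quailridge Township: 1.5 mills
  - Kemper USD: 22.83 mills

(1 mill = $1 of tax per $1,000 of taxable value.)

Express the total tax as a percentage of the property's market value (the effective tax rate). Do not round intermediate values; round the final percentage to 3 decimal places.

1.639%

Assessed value = $1,853,100 × 0.62 = $1,148,922
City of Linden: $1,148,922 × 0.0021 = $2,412.7362
Quailridge Township: $1,148,922 × 0.0015 = $1,723.383
Kemper USD: $1,148,922 × 0.02283 = $26,229.88926
Total tax = $30,366.00846
Effective rate = $30,366.00846 ÷ $1,853,100 = 1.639% of market value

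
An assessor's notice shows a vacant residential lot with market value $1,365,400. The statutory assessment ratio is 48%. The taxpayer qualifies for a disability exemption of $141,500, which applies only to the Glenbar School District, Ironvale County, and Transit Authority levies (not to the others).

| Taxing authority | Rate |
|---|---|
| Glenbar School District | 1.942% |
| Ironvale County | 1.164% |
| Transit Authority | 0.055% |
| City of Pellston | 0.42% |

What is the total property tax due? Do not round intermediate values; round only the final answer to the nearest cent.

$18,996.77

Assessed value = $1,365,400 × 0.48 = $655,392
Glenbar School District: ($655,392 − $141,500) × 0.01942 = $513,892 × 0.01942 = $9,979.78264
Ironvale County: ($655,392 − $141,500) × 0.01164 = $513,892 × 0.01164 = $5,981.70288
Transit Authority: ($655,392 − $141,500) × 0.00055 = $513,892 × 0.00055 = $282.6406
City of Pellston: $655,392 × 0.0042 = $2,752.6464
Total = $18,996.77252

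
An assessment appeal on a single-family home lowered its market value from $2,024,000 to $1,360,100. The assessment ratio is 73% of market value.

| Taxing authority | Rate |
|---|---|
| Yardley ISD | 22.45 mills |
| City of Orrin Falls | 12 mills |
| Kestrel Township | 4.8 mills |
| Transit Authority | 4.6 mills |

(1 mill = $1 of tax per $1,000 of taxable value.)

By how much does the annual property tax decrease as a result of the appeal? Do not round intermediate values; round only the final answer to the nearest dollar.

Old assessed value = $2,024,000 × 0.73 = $1,477,520
New assessed value = $1,360,100 × 0.73 = $992,873
Combined rate = 0.02245 + 0.012 + 0.0048 + 0.0046 = 0.04385
Old tax = $1,477,520 × 0.04385 = $64,789.252
New tax = $992,873 × 0.04385 = $43,537.48105
Reduction = $64,789.252 − $43,537.48105 = $21,251.77095

$21,252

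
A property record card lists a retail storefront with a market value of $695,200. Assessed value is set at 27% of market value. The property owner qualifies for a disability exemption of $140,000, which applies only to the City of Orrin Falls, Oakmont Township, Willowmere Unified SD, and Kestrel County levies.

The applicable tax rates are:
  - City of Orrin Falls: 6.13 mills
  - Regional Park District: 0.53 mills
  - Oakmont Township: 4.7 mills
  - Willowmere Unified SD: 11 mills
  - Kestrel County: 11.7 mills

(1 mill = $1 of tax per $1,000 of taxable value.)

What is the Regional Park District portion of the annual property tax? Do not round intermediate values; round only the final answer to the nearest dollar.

Assessed value = $695,200 × 0.27 = $187,704
Regional Park District taxable value = $187,704 (exemption does not apply)
Regional Park District levy = $187,704 × 0.00053 = $99.48312

$99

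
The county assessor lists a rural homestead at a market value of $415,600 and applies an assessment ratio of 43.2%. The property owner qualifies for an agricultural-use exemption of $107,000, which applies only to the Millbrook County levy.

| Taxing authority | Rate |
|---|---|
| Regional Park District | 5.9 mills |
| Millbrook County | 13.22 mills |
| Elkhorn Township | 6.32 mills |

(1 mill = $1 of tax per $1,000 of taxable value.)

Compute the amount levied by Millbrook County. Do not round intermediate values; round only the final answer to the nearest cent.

Assessed value = $415,600 × 0.432 = $179,539.2
Millbrook County taxable value = $179,539.2 − $107,000 = $72,539.2
Millbrook County levy = $72,539.2 × 0.01322 = $958.968224

$958.97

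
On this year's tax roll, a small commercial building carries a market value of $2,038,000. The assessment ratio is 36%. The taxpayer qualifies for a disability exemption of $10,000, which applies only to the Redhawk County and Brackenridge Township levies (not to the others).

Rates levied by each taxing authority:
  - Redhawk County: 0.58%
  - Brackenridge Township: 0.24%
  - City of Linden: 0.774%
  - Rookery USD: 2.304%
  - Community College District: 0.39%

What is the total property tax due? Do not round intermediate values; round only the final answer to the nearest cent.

Assessed value = $2,038,000 × 0.36 = $733,680
Redhawk County: ($733,680 − $10,000) × 0.0058 = $723,680 × 0.0058 = $4,197.344
Brackenridge Township: ($733,680 − $10,000) × 0.0024 = $723,680 × 0.0024 = $1,736.832
City of Linden: $733,680 × 0.00774 = $5,678.6832
Rookery USD: $733,680 × 0.02304 = $16,903.9872
Community College District: $733,680 × 0.0039 = $2,861.352
Total = $31,378.1984

$31,378.20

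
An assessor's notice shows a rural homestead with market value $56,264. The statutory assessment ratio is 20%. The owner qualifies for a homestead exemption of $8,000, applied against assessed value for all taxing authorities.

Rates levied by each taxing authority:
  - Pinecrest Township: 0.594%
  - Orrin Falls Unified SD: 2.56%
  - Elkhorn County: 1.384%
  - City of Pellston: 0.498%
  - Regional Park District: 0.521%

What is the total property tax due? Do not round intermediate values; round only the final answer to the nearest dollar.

$181

Assessed value = $56,264 × 0.2 = $11,252.8
Taxable value = $11,252.8 − $8,000 = $3,252.8
Pinecrest Township: $3,252.8 × 0.00594 = $19.321632
Orrin Falls Unified SD: $3,252.8 × 0.0256 = $83.27168
Elkhorn County: $3,252.8 × 0.01384 = $45.018752
City of Pellston: $3,252.8 × 0.00498 = $16.198944
Regional Park District: $3,252.8 × 0.00521 = $16.947088
Total = $19.321632 + $83.27168 + $45.018752 + $16.198944 + $16.947088 = $180.758096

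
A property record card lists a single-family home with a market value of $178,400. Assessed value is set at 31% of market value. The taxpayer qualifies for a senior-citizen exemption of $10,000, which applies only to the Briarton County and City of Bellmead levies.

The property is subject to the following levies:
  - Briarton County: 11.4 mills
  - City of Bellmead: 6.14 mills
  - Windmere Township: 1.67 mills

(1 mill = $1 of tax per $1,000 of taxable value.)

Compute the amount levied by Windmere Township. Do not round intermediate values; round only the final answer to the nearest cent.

Assessed value = $178,400 × 0.31 = $55,304
Windmere Township taxable value = $55,304 (exemption does not apply)
Windmere Township levy = $55,304 × 0.00167 = $92.35768

$92.36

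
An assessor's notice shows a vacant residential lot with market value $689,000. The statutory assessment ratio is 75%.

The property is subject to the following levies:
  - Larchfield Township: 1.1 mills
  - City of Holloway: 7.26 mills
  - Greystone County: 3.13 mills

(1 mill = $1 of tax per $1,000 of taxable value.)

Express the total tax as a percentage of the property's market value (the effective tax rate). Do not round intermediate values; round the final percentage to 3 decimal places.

Assessed value = $689,000 × 0.75 = $516,750
Larchfield Township: $516,750 × 0.0011 = $568.425
City of Holloway: $516,750 × 0.00726 = $3,751.605
Greystone County: $516,750 × 0.00313 = $1,617.4275
Total tax = $5,937.4575
Effective rate = $5,937.4575 ÷ $689,000 = 0.862% of market value

0.862%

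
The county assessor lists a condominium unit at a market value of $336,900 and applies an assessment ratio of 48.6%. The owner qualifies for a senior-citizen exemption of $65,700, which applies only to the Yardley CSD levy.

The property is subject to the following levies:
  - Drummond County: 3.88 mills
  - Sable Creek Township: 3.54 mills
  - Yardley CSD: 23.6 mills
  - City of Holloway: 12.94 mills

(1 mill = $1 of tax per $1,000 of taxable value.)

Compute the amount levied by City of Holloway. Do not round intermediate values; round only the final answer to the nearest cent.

Assessed value = $336,900 × 0.486 = $163,733.4
City of Holloway taxable value = $163,733.4 (exemption does not apply)
City of Holloway levy = $163,733.4 × 0.01294 = $2,118.710196

$2,118.71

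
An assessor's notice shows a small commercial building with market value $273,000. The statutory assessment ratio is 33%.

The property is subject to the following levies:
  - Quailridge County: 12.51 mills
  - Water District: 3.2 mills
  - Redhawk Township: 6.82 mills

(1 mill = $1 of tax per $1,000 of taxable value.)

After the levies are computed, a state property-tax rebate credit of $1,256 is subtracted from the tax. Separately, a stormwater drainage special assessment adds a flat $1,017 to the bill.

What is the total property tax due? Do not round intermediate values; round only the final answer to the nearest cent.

Assessed value = $273,000 × 0.33 = $90,090
Quailridge County: $90,090 × 0.01251 = $1,127.0259
Water District: $90,090 × 0.0032 = $288.288
Redhawk Township: $90,090 × 0.00682 = $614.4138
Levies subtotal = $2,029.7277
After credit = $2,029.7277 − $1,256 = $773.7277
Total = $773.7277 + $1,017 = $1,790.7277

$1,790.73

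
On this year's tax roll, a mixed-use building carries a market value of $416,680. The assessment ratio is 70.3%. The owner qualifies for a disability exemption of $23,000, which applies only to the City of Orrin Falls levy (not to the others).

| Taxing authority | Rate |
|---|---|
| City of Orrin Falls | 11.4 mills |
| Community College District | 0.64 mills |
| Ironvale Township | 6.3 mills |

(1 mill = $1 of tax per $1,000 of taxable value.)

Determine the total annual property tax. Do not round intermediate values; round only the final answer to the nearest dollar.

$5,110

Assessed value = $416,680 × 0.703 = $292,926.04
City of Orrin Falls: ($292,926.04 − $23,000) × 0.0114 = $269,926.04 × 0.0114 = $3,077.156856
Community College District: $292,926.04 × 0.00064 = $187.4726656
Ironvale Township: $292,926.04 × 0.0063 = $1,845.434052
Total = $5,110.0635736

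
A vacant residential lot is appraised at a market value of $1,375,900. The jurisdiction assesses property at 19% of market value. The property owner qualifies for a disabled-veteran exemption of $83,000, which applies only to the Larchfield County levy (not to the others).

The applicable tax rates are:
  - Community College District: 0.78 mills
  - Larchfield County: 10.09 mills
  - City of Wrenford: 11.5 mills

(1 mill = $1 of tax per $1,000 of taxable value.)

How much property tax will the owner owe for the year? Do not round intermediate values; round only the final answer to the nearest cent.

$5,010.52

Assessed value = $1,375,900 × 0.19 = $261,421
Community College District: $261,421 × 0.00078 = $203.90838
Larchfield County: ($261,421 − $83,000) × 0.01009 = $178,421 × 0.01009 = $1,800.26789
City of Wrenford: $261,421 × 0.0115 = $3,006.3415
Total = $5,010.51777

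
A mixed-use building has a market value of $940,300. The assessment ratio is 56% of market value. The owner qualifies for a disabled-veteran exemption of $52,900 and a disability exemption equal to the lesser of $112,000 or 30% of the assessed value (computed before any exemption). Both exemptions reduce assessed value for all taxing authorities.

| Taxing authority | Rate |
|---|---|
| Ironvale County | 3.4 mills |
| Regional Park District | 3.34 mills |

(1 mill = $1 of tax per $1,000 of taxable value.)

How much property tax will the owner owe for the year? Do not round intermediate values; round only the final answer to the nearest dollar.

Assessed value = $940,300 × 0.56 = $526,568
Disability exemption = min($112,000, 30% × $526,568) = min($112,000, $157,970.4) = $112,000 (dollar cap binds)
Taxable value = $526,568 − $52,900 − $112,000 = $361,668
Ironvale County: $361,668 × 0.0034 = $1,229.6712
Regional Park District: $361,668 × 0.00334 = $1,207.97112
Total = $2,437.64232

$2,438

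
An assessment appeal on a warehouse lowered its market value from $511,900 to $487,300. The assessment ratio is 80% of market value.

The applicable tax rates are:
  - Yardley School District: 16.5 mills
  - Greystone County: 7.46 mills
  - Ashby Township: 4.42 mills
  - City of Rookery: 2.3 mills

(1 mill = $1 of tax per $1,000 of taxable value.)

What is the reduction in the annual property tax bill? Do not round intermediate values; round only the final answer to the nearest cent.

$603.78

Old assessed value = $511,900 × 0.8 = $409,520
New assessed value = $487,300 × 0.8 = $389,840
Combined rate = 0.0165 + 0.00746 + 0.00442 + 0.0023 = 0.03068
Old tax = $409,520 × 0.03068 = $12,564.0736
New tax = $389,840 × 0.03068 = $11,960.2912
Reduction = $12,564.0736 − $11,960.2912 = $603.7824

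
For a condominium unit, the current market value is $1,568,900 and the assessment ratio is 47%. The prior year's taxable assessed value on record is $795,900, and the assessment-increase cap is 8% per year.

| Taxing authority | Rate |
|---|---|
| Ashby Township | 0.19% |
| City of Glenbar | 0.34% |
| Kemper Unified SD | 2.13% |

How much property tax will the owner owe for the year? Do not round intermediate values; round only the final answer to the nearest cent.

Uncapped assessed value = $1,568,900 × 0.47 = $737,383
Cap limit = $795,900 × 1.08 = $859,572
Taxable assessed value = min($737,383, $859,572) = $737,383 (cap does not bind)
Ashby Township: $737,383 × 0.0019 = $1,401.0277
City of Glenbar: $737,383 × 0.0034 = $2,507.1022
Kemper Unified SD: $737,383 × 0.0213 = $15,706.2579
Total = $19,614.3878

$19,614.39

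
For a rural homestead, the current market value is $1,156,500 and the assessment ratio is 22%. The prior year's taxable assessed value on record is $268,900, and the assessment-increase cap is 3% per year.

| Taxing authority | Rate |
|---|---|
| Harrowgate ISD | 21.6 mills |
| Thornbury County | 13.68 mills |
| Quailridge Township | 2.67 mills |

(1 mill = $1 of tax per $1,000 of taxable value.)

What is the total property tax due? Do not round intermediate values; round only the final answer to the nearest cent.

$9,655.62

Uncapped assessed value = $1,156,500 × 0.22 = $254,430
Cap limit = $268,900 × 1.03 = $276,967
Taxable assessed value = min($254,430, $276,967) = $254,430 (cap does not bind)
Harrowgate ISD: $254,430 × 0.0216 = $5,495.688
Thornbury County: $254,430 × 0.01368 = $3,480.6024
Quailridge Township: $254,430 × 0.00267 = $679.3281
Total = $9,655.6185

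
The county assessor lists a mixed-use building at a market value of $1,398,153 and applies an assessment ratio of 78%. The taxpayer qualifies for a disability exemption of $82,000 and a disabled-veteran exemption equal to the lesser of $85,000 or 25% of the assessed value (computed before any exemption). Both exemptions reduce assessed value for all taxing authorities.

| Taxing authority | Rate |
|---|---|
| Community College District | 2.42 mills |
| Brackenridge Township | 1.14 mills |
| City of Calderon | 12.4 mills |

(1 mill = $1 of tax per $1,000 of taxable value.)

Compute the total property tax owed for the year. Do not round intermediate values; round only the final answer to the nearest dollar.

Assessed value = $1,398,153 × 0.78 = $1,090,559.34
Disabled-veteran exemption = min($85,000, 25% × $1,090,559.34) = min($85,000, $272,639.835) = $85,000 (dollar cap binds)
Taxable value = $1,090,559.34 − $82,000 − $85,000 = $923,559.34
Community College District: $923,559.34 × 0.00242 = $2,235.0136028
Brackenridge Township: $923,559.34 × 0.00114 = $1,052.8576476
City of Calderon: $923,559.34 × 0.0124 = $11,452.135816
Total = $14,740.0070664

$14,740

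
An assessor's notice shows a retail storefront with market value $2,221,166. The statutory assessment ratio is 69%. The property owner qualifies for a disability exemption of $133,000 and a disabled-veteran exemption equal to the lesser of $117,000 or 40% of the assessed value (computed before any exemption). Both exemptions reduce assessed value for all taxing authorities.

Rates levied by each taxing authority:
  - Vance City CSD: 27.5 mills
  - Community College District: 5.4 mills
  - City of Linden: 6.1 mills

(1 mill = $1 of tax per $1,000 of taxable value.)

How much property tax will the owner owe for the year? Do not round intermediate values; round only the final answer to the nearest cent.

Assessed value = $2,221,166 × 0.69 = $1,532,604.54
Disabled-veteran exemption = min($117,000, 40% × $1,532,604.54) = min($117,000, $613,041.816) = $117,000 (dollar cap binds)
Taxable value = $1,532,604.54 − $133,000 − $117,000 = $1,282,604.54
Vance City CSD: $1,282,604.54 × 0.0275 = $35,271.62485
Community College District: $1,282,604.54 × 0.0054 = $6,926.064516
City of Linden: $1,282,604.54 × 0.0061 = $7,823.887694
Total = $50,021.57706

$50,021.58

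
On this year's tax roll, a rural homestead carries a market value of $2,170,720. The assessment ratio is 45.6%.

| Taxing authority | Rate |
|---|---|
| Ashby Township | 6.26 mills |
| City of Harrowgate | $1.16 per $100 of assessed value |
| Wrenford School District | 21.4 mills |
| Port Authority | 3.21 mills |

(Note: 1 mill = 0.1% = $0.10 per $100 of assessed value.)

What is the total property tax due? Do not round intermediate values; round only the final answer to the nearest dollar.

$42,039

Assessed value = $2,170,720 × 0.456 = $989,848.32
Ashby Township: $989,848.32 × 0.00626 = $6,196.4504832
City of Harrowgate: $989,848.32 × 0.0116 = $11,482.240512
Wrenford School District: $989,848.32 × 0.0214 = $21,182.754048
Port Authority: $989,848.32 × 0.00321 = $3,177.4131072
Total = $42,038.8581504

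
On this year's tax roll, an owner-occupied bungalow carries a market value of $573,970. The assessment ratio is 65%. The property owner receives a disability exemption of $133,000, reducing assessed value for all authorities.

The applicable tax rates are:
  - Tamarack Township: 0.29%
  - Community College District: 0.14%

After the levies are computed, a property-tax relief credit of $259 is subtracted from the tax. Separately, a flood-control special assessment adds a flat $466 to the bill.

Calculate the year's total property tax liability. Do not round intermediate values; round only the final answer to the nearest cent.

$1,239.35

Assessed value = $573,970 × 0.65 = $373,080.5
Taxable value = $373,080.5 − $133,000 = $240,080.5
Tamarack Township: $240,080.5 × 0.0029 = $696.23345
Community College District: $240,080.5 × 0.0014 = $336.1127
Levies subtotal = $1,032.34615
After credit = $1,032.34615 − $259 = $773.34615
Total = $773.34615 + $466 = $1,239.34615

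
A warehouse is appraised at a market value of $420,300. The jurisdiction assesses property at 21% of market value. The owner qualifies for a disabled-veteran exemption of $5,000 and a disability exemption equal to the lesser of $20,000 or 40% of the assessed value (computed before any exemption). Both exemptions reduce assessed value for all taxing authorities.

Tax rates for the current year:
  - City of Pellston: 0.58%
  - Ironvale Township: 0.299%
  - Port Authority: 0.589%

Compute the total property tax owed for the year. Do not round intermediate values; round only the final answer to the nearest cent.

$928.70

Assessed value = $420,300 × 0.21 = $88,263
Disability exemption = min($20,000, 40% × $88,263) = min($20,000, $35,305.2) = $20,000 (dollar cap binds)
Taxable value = $88,263 − $5,000 − $20,000 = $63,263
City of Pellston: $63,263 × 0.0058 = $366.9254
Ironvale Township: $63,263 × 0.00299 = $189.15637
Port Authority: $63,263 × 0.00589 = $372.61907
Total = $928.70084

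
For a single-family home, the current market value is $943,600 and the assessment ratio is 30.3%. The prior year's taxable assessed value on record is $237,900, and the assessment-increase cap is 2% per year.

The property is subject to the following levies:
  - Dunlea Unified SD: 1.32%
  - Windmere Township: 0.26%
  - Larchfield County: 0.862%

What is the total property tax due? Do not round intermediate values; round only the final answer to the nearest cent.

$5,925.71

Uncapped assessed value = $943,600 × 0.303 = $285,910.8
Cap limit = $237,900 × 1.02 = $242,658
Taxable assessed value = min($285,910.8, $242,658) = $242,658 (cap binds)
Dunlea Unified SD: $242,658 × 0.0132 = $3,203.0856
Windmere Township: $242,658 × 0.0026 = $630.9108
Larchfield County: $242,658 × 0.00862 = $2,091.71196
Total = $5,925.70836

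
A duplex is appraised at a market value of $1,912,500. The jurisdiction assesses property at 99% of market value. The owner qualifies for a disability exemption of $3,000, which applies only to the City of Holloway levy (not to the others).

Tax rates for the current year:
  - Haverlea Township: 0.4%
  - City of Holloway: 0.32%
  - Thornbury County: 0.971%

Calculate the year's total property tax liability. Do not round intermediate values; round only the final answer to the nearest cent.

$32,007.37

Assessed value = $1,912,500 × 0.99 = $1,893,375
Haverlea Township: $1,893,375 × 0.004 = $7,573.5
City of Holloway: ($1,893,375 − $3,000) × 0.0032 = $1,890,375 × 0.0032 = $6,049.2
Thornbury County: $1,893,375 × 0.00971 = $18,384.67125
Total = $32,007.37125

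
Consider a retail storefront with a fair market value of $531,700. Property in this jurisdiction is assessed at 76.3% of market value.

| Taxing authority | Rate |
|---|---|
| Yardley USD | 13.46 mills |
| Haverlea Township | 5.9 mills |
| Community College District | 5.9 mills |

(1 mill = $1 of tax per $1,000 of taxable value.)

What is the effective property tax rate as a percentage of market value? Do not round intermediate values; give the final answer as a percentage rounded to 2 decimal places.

1.93%

Assessed value = $531,700 × 0.763 = $405,687.1
Yardley USD: $405,687.1 × 0.01346 = $5,460.548366
Haverlea Township: $405,687.1 × 0.0059 = $2,393.55389
Community College District: $405,687.1 × 0.0059 = $2,393.55389
Total tax = $10,247.656146
Effective rate = $10,247.656146 ÷ $531,700 = 1.93% of market value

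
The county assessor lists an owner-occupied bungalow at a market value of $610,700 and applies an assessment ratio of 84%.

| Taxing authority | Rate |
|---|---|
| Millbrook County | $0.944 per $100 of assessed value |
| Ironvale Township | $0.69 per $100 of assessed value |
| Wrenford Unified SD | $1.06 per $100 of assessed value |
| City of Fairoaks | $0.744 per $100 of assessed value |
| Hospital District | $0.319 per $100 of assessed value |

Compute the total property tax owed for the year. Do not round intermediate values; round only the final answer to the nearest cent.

$19,272.96

Assessed value = $610,700 × 0.84 = $512,988
Millbrook County: $512,988 × 0.00944 = $4,842.60672
Ironvale Township: $512,988 × 0.0069 = $3,539.6172
Wrenford Unified SD: $512,988 × 0.0106 = $5,437.6728
City of Fairoaks: $512,988 × 0.00744 = $3,816.63072
Hospital District: $512,988 × 0.00319 = $1,636.43172
Total = $4,842.60672 + $3,539.6172 + $5,437.6728 + $3,816.63072 + $1,636.43172 = $19,272.95916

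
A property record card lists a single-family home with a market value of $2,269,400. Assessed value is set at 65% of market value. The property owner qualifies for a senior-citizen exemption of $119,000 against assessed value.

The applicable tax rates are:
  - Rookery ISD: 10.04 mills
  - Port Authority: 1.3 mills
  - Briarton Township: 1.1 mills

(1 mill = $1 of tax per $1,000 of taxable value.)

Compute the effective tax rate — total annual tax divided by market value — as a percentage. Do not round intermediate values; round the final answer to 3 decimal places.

Assessed value = $2,269,400 × 0.65 = $1,475,110
Taxable value = $1,475,110 − $119,000 = $1,356,110
Rookery ISD: $1,356,110 × 0.01004 = $13,615.3444
Port Authority: $1,356,110 × 0.0013 = $1,762.943
Briarton Township: $1,356,110 × 0.0011 = $1,491.721
Total tax = $16,870.0084
Effective rate = $16,870.0084 ÷ $2,269,400 = 0.743% of market value

0.743%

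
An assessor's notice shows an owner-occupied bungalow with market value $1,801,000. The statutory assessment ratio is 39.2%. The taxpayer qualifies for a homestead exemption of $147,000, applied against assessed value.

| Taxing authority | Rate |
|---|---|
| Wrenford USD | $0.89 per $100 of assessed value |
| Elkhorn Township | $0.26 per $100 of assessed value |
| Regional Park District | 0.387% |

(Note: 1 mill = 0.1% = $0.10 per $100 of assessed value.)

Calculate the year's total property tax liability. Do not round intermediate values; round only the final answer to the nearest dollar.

Assessed value = $1,801,000 × 0.392 = $705,992
Taxable value = $705,992 − $147,000 = $558,992
Wrenford USD: $558,992 × 0.0089 = $4,975.0288
Elkhorn Township: $558,992 × 0.0026 = $1,453.3792
Regional Park District: $558,992 × 0.00387 = $2,163.29904
Total = $8,591.70704

$8,592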